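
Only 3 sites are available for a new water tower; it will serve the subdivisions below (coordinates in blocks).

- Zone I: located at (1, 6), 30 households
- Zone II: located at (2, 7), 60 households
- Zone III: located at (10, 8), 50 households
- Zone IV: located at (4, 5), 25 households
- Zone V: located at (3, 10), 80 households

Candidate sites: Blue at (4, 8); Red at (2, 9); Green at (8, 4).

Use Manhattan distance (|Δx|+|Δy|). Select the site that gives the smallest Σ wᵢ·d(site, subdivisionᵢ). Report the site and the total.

Total weighted distance at each candidate:
  Blue (4, 8): total = 945
  Red (2, 9): total = 1000
  Green (8, 4): total = 2115
Minimum is at Blue with total 945 blocks.

Blue, total 945 blocks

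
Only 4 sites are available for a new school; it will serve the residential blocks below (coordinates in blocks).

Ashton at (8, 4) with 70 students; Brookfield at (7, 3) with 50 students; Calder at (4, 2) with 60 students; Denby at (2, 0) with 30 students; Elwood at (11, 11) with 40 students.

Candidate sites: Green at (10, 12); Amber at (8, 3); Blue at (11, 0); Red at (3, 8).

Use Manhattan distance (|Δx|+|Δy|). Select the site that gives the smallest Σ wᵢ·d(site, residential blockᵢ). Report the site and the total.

Total weighted distance at each candidate:
  Green (10, 12): total = 2940
  Amber (8, 3): total = 1130
  Blue (11, 0): total = 2090
  Red (3, 8): total = 2210
Minimum is at Amber with total 1130 blocks.

Amber, total 1130 blocks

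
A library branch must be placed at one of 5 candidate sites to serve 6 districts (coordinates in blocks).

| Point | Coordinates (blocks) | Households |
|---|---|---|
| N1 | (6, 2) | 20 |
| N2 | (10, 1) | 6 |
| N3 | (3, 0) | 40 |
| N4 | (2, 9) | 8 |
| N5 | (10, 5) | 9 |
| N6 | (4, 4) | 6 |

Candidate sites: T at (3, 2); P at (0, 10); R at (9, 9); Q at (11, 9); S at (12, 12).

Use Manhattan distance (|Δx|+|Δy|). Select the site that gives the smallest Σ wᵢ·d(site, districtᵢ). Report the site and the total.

T, total 360 blocks

Total weighted distance at each candidate:
  T (3, 2): total = 360
  P (0, 10): total = 1133
  R (9, 9): total = 1015
  Q (11, 9): total = 1163
  S (12, 12): total = 1519
Minimum is at T with total 360 blocks.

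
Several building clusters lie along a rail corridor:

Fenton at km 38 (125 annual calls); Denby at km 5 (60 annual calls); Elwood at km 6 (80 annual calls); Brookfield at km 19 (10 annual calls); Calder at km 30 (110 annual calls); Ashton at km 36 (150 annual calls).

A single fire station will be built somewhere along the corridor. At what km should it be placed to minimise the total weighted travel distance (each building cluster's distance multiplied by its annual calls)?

x = 36

For a sum of weighted absolute distances on a line, the optimum is the weighted median (not the mean). Total weight W = 535; half-weight = 267.5.
Sort by position and accumulate weight:
  km 5 (Denby, w=60) → cum 60
  km 6 (Elwood, w=80) → cum 140
  km 19 (Brookfield, w=10) → cum 150
  km 30 (Calder, w=110) → cum 260
  km 36 (Ashton, w=150) → cum 410  ≥ 267.5 → median here
  km 38 (Fenton, w=125) → cum 535
Optimal location: km 36.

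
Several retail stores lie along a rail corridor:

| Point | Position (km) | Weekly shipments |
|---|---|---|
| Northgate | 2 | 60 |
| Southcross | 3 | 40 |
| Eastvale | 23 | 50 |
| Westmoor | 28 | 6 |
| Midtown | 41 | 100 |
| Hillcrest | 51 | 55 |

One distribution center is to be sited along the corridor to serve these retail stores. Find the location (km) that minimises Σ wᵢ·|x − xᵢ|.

x = 28

For a sum of weighted absolute distances on a line, the optimum is the weighted median (not the mean). Total weight W = 311; half-weight = 155.5.
Sort by position and accumulate weight:
  km 2 (Northgate, w=60) → cum 60
  km 3 (Southcross, w=40) → cum 100
  km 23 (Eastvale, w=50) → cum 150
  km 28 (Westmoor, w=6) → cum 156  ≥ 155.5 → median here
  km 41 (Midtown, w=100) → cum 256
  km 51 (Hillcrest, w=55) → cum 311
Optimal location: km 28.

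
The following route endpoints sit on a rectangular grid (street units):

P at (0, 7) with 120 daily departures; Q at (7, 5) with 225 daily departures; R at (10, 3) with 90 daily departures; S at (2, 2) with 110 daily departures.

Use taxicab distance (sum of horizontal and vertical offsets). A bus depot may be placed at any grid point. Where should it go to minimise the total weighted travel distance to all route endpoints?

(7, 5)

Manhattan distance separates: Σwᵢ(|x−xᵢ|+|y−yᵢ|) = Σwᵢ|x−xᵢ| + Σwᵢ|y−yᵢ|, so x and y are optimised independently as 1-D weighted medians.
Total weight W = 545; half = 272.5.
x-coordinate, sorted with cumulative weight:
  x=0 (P, w=120) cum 120
  x=2 (S, w=110) cum 230
  x=7 (Q, w=225) cum 455  ← median
  x=10 (R, w=90) cum 545
⇒ x* = 7
y-coordinate, sorted with cumulative weight:
  y=2 (S, w=110) cum 110
  y=3 (R, w=90) cum 200
  y=5 (Q, w=225) cum 425  ← median
  y=7 (P, w=120) cum 545
⇒ y* = 5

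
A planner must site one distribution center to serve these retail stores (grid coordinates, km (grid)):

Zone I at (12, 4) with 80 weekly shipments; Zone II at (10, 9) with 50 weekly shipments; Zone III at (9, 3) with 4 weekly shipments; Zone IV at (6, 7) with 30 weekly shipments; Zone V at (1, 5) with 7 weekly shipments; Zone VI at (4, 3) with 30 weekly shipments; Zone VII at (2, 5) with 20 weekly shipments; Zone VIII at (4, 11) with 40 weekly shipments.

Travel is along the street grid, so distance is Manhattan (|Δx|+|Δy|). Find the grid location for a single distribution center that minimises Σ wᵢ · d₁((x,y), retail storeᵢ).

Manhattan distance separates: Σwᵢ(|x−xᵢ|+|y−yᵢ|) = Σwᵢ|x−xᵢ| + Σwᵢ|y−yᵢ|, so x and y are optimised independently as 1-D weighted medians.
Total weight W = 261; half = 130.5.
x-coordinate, sorted with cumulative weight:
  x=1 (Zone V, w=7) cum 7
  x=2 (Zone VII, w=20) cum 27
  x=4 (Zone VI, w=30) cum 57
  x=4 (Zone VIII, w=40) cum 97
  x=6 (Zone IV, w=30) cum 127
  x=9 (Zone III, w=4) cum 131  ← median
  x=10 (Zone II, w=50) cum 181
  x=12 (Zone I, w=80) cum 261
⇒ x* = 9
y-coordinate, sorted with cumulative weight:
  y=3 (Zone III, w=4) cum 4
  y=3 (Zone VI, w=30) cum 34
  y=4 (Zone I, w=80) cum 114
  y=5 (Zone V, w=7) cum 121
  y=5 (Zone VII, w=20) cum 141  ← median
  y=7 (Zone IV, w=30) cum 171
  y=9 (Zone II, w=50) cum 221
  y=11 (Zone VIII, w=40) cum 261
⇒ y* = 5

(9, 5)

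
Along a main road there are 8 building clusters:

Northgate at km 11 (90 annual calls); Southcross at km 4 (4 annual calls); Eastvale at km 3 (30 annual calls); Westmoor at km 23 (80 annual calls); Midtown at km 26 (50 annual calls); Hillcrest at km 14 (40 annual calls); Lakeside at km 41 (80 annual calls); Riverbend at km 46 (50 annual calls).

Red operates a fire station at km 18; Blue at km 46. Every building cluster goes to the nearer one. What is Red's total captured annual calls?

The indifferent point is the midpoint (18+46)/2 = 32; building clusters left of it (closer to Red at 18) go to Red, those right go to Blue.
  Eastvale at 3 (w=30) → Red
  Southcross at 4 (w=4) → Red
  Northgate at 11 (w=90) → Red
  Hillcrest at 14 (w=40) → Red
  Westmoor at 23 (w=80) → Red
  Midtown at 26 (w=50) → Red
  Lakeside at 41 (w=80) → Blue
  Riverbend at 46 (w=50) → Blue
Red captures 294; Blue captures 130.

294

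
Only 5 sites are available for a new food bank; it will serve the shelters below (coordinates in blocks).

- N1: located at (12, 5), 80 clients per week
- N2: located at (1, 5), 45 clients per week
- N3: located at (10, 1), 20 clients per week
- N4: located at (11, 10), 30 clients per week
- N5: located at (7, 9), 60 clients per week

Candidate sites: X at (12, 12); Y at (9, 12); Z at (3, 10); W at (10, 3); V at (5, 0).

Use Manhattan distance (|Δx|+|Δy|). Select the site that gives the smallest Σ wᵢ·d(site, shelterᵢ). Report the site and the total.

W, total 1635 blocks

Total weighted distance at each candidate:
  X (12, 12): total = 2200
  Y (9, 12): total = 2135
  Z (3, 10): total = 2295
  W (10, 3): total = 1635
  V (5, 0): total = 2625
Minimum is at W with total 1635 blocks.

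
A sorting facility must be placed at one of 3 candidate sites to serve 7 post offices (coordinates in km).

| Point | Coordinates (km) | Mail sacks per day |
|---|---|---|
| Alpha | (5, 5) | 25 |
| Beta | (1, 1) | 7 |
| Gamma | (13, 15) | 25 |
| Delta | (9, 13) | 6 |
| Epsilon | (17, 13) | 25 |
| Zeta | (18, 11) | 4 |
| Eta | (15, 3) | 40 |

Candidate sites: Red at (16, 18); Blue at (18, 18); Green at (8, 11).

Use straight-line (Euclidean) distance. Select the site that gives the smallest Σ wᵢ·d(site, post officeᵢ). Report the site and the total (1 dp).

Green, total 1122.3 km

Total weighted distance at each candidate:
  Red (16, 18): total = 1500.0
  Blue (18, 18): total = 1602.8
  Green (8, 11): total = 1122.3
Minimum is at Green with total 1122.3 km.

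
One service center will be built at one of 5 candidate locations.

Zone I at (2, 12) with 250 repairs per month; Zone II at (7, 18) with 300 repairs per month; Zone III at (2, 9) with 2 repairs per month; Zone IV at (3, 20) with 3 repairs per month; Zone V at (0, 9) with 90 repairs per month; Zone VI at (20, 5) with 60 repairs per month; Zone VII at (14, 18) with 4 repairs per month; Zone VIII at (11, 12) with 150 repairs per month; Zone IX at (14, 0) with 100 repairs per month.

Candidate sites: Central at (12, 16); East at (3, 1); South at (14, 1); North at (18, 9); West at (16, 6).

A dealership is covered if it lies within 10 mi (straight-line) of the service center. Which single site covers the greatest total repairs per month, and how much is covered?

Central, covering 457

Coverage radius r = 10 mi; a point is covered iff (Δx)²+(Δy)² ≤ 10² = 100.
  Central (12, 16): covers {Zone II, Zone IV, Zone VII, Zone VIII} → 457
  East (3, 1): covers {Zone III, Zone V} → 92
  South (14, 1): covers {Zone VI, Zone IX} → 160
  North (18, 9): covers {Zone VI, Zone VII, Zone VIII, Zone IX} → 314
  West (16, 6): covers {Zone VI, Zone VIII, Zone IX} → 310
Maximum coverage at Central: 457 repairs per month.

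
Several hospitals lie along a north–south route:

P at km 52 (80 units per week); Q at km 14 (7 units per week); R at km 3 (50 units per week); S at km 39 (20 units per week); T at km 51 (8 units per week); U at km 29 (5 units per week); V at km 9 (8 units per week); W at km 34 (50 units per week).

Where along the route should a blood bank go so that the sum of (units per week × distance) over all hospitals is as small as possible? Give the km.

For a sum of weighted absolute distances on a line, the optimum is the weighted median (not the mean). Total weight W = 228; half-weight = 114.
Sort by position and accumulate weight:
  km 3 (R, w=50) → cum 50
  km 9 (V, w=8) → cum 58
  km 14 (Q, w=7) → cum 65
  km 29 (U, w=5) → cum 70
  km 34 (W, w=50) → cum 120  ≥ 114 → median here
  km 39 (S, w=20) → cum 140
  km 51 (T, w=8) → cum 148
  km 52 (P, w=80) → cum 228
Optimal location: km 34.

x = 34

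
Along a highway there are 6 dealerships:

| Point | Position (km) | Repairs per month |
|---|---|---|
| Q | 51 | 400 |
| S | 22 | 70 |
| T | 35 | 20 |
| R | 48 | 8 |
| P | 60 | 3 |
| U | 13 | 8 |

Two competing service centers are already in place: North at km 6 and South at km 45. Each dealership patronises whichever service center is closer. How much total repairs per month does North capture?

The indifferent point is the midpoint (6+45)/2 = 25.5; dealerships left of it (closer to North at 6) go to North, those right go to South.
  U at 13 (w=8) → North
  S at 22 (w=70) → North
  T at 35 (w=20) → South
  R at 48 (w=8) → South
  Q at 51 (w=400) → South
  P at 60 (w=3) → South
North captures 78; South captures 431.

78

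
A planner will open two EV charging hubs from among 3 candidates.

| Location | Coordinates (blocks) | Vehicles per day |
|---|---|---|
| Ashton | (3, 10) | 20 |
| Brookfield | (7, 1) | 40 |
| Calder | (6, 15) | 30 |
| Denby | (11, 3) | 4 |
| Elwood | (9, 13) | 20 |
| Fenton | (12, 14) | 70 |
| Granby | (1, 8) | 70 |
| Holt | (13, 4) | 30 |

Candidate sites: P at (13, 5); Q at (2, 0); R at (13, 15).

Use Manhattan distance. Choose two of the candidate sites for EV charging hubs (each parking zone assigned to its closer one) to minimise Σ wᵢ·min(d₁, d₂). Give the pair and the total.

Evaluate every pair (each demand assigned to the nearer of the two):
  {Q, R}: total = 1938
  {P, R}: total = 2266
  {P, Q}: total = 2586
Best pair: {Q, R} with total 1938.

{Q, R}, total 1938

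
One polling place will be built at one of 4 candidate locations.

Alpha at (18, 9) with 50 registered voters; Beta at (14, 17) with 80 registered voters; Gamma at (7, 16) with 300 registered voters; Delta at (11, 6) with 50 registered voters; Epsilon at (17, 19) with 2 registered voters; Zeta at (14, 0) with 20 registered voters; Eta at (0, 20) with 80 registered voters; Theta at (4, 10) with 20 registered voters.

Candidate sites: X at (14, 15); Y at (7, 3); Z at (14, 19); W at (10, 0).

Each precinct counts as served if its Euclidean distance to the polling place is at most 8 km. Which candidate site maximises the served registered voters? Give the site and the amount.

Coverage radius r = 8 km; a point is covered iff (Δx)²+(Δy)² ≤ 8² = 64.
  X (14, 15): covers {Alpha, Beta, Gamma, Epsilon} → 432
  Y (7, 3): covers {Delta, Zeta, Theta} → 90
  Z (14, 19): covers {Beta, Gamma, Epsilon} → 382
  W (10, 0): covers {Delta, Zeta} → 70
Maximum coverage at X: 432 registered voters.

X, covering 432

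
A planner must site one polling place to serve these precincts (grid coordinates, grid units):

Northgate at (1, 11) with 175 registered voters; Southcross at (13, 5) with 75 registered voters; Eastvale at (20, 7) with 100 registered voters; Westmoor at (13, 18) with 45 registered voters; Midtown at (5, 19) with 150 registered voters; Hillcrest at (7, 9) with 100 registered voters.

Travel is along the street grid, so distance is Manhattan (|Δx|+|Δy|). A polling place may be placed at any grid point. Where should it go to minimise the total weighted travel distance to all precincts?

Manhattan distance separates: Σwᵢ(|x−xᵢ|+|y−yᵢ|) = Σwᵢ|x−xᵢ| + Σwᵢ|y−yᵢ|, so x and y are optimised independently as 1-D weighted medians.
Total weight W = 645; half = 322.5.
x-coordinate, sorted with cumulative weight:
  x=1 (Northgate, w=175) cum 175
  x=5 (Midtown, w=150) cum 325  ← median
  x=7 (Hillcrest, w=100) cum 425
  x=13 (Southcross, w=75) cum 500
  x=13 (Westmoor, w=45) cum 545
  x=20 (Eastvale, w=100) cum 645
⇒ x* = 5
y-coordinate, sorted with cumulative weight:
  y=5 (Southcross, w=75) cum 75
  y=7 (Eastvale, w=100) cum 175
  y=9 (Hillcrest, w=100) cum 275
  y=11 (Northgate, w=175) cum 450  ← median
  y=18 (Westmoor, w=45) cum 495
  y=19 (Midtown, w=150) cum 645
⇒ y* = 11

(5, 11)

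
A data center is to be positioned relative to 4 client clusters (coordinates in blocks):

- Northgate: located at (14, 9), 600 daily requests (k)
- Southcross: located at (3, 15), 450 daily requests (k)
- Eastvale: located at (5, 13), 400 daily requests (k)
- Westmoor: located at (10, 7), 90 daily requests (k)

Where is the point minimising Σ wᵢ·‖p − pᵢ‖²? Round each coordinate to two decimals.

The minimiser of Σwᵢ‖p−pᵢ‖² is the weighted centroid p* = (Σwᵢpᵢ)/(Σwᵢ).
Σwᵢ = 1540.
Σwᵢxᵢ = 600·14 + 450·3 + 400·5 + 90·10 = 12650.
Σwᵢyᵢ = 600·9 + 450·15 + 400·13 + 90·7 = 17980.
x* = 12650/1540 = 8.21, y* = 17980/1540 = 11.68.

(8.21, 11.68)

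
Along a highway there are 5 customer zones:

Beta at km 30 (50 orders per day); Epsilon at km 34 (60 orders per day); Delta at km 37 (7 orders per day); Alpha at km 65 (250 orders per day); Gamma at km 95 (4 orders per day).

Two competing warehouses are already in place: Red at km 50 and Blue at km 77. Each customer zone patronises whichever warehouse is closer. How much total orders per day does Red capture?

The indifferent point is the midpoint (50+77)/2 = 63.5; customer zones left of it (closer to Red at 50) go to Red, those right go to Blue.
  Beta at 30 (w=50) → Red
  Epsilon at 34 (w=60) → Red
  Delta at 37 (w=7) → Red
  Alpha at 65 (w=250) → Blue
  Gamma at 95 (w=4) → Blue
Red captures 117; Blue captures 254.

117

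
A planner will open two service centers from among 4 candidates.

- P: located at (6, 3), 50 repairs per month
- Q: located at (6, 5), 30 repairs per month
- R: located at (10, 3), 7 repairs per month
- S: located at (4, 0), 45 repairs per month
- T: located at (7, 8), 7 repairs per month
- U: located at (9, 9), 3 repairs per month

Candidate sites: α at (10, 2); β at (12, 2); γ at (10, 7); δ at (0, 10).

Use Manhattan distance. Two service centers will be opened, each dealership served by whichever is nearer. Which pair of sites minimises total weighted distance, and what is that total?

{α, γ}, total 834

Evaluate every pair (each demand assigned to the nearer of the two):
  {α, γ}: total = 834
  {α, β}: total = 914
  {α, δ}: total = 914
  {β, γ}: total = 1038
  {β, δ}: total = 1184
  {γ, δ}: total = 1230
Best pair: {α, γ} with total 834.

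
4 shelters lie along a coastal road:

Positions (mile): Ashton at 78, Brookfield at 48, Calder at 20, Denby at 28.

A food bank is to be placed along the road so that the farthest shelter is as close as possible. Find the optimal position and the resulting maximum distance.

The 1-center on a line is the midpoint of the two extreme points: leftmost at 20, rightmost at 78.
Optimal location = (20 + 78)/2 = 49; maximum distance = (78 − 20)/2 = 29.

location 49, max distance 29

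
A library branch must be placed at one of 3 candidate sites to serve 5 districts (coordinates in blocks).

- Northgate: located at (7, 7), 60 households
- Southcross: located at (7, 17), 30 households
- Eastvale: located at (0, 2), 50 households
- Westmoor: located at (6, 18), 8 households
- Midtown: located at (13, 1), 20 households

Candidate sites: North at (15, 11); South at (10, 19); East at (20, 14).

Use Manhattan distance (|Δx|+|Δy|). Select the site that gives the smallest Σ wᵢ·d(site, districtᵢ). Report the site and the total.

North, total 2708 blocks

Total weighted distance at each candidate:
  North (15, 11): total = 2708
  South (10, 19): total = 2860
  East (20, 14): total = 3824
Minimum is at North with total 2708 blocks.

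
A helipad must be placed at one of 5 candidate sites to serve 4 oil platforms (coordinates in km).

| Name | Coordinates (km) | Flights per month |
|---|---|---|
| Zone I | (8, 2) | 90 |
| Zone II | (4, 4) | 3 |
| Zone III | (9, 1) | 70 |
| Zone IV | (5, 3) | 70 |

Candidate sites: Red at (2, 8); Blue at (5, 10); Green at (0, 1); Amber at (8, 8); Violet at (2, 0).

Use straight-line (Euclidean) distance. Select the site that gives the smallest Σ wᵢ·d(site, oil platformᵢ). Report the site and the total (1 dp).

Violet, total 1374.6 km

Total weighted distance at each candidate:
  Red (2, 8): total = 1878.2
  Blue (5, 10): total = 1966.6
  Green (0, 1): total = 1747.6
  Amber (8, 8): total = 1460.1
  Violet (2, 0): total = 1374.6
Minimum is at Violet with total 1374.6 km.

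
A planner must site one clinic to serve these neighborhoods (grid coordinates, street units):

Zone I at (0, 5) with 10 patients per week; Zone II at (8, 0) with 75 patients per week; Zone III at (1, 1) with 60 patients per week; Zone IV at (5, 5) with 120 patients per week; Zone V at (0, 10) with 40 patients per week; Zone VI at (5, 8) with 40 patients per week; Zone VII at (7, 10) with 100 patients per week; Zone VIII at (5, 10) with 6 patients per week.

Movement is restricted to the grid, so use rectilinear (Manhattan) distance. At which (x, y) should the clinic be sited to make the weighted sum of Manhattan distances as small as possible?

Manhattan distance separates: Σwᵢ(|x−xᵢ|+|y−yᵢ|) = Σwᵢ|x−xᵢ| + Σwᵢ|y−yᵢ|, so x and y are optimised independently as 1-D weighted medians.
Total weight W = 451; half = 225.5.
x-coordinate, sorted with cumulative weight:
  x=0 (Zone I, w=10) cum 10
  x=0 (Zone V, w=40) cum 50
  x=1 (Zone III, w=60) cum 110
  x=5 (Zone IV, w=120) cum 230  ← median
  x=5 (Zone VI, w=40) cum 270
  x=5 (Zone VIII, w=6) cum 276
  x=7 (Zone VII, w=100) cum 376
  x=8 (Zone II, w=75) cum 451
⇒ x* = 5
y-coordinate, sorted with cumulative weight:
  y=0 (Zone II, w=75) cum 75
  y=1 (Zone III, w=60) cum 135
  y=5 (Zone I, w=10) cum 145
  y=5 (Zone IV, w=120) cum 265  ← median
  y=8 (Zone VI, w=40) cum 305
  y=10 (Zone V, w=40) cum 345
  y=10 (Zone VII, w=100) cum 445
  y=10 (Zone VIII, w=6) cum 451
⇒ y* = 5

(5, 5)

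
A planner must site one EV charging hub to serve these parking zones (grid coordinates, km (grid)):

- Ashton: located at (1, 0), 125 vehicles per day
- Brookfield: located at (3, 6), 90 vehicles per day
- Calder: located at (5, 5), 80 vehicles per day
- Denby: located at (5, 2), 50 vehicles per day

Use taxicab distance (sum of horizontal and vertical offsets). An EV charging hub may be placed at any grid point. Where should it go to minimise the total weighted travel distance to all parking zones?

Manhattan distance separates: Σwᵢ(|x−xᵢ|+|y−yᵢ|) = Σwᵢ|x−xᵢ| + Σwᵢ|y−yᵢ|, so x and y are optimised independently as 1-D weighted medians.
Total weight W = 345; half = 172.5.
x-coordinate, sorted with cumulative weight:
  x=1 (Ashton, w=125) cum 125
  x=3 (Brookfield, w=90) cum 215  ← median
  x=5 (Calder, w=80) cum 295
  x=5 (Denby, w=50) cum 345
⇒ x* = 3
y-coordinate, sorted with cumulative weight:
  y=0 (Ashton, w=125) cum 125
  y=2 (Denby, w=50) cum 175  ← median
  y=5 (Calder, w=80) cum 255
  y=6 (Brookfield, w=90) cum 345
⇒ y* = 2

(3, 2)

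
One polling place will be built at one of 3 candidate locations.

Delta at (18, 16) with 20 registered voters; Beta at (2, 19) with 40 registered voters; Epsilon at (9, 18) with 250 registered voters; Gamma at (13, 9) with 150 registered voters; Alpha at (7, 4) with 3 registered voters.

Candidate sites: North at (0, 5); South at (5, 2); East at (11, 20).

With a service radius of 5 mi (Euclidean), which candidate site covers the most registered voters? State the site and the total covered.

Coverage radius r = 5 mi; a point is covered iff (Δx)²+(Δy)² ≤ 5² = 25.
  North (0, 5): covers {none} → 0
  South (5, 2): covers {Alpha} → 3
  East (11, 20): covers {Epsilon} → 250
Maximum coverage at East: 250 registered voters.

East, covering 250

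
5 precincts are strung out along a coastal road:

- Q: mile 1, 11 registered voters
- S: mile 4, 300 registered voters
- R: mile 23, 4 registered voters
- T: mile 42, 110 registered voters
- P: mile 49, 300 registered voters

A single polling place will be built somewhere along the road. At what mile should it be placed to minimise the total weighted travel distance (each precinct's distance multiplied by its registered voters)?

For a sum of weighted absolute distances on a line, the optimum is the weighted median (not the mean). Total weight W = 725; half-weight = 362.5.
Sort by position and accumulate weight:
  mile 1 (Q, w=11) → cum 11
  mile 4 (S, w=300) → cum 311
  mile 23 (R, w=4) → cum 315
  mile 42 (T, w=110) → cum 425  ≥ 362.5 → median here
  mile 49 (P, w=300) → cum 725
Optimal location: mile 42.

x = 42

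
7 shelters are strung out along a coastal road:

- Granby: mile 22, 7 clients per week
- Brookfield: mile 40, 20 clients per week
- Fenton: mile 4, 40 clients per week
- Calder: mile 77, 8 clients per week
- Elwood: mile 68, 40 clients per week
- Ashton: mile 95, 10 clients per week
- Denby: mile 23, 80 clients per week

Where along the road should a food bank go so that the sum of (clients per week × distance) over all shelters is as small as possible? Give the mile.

x = 23

For a sum of weighted absolute distances on a line, the optimum is the weighted median (not the mean). Total weight W = 205; half-weight = 102.5.
Sort by position and accumulate weight:
  mile 4 (Fenton, w=40) → cum 40
  mile 22 (Granby, w=7) → cum 47
  mile 23 (Denby, w=80) → cum 127  ≥ 102.5 → median here
  mile 40 (Brookfield, w=20) → cum 147
  mile 68 (Elwood, w=40) → cum 187
  mile 77 (Calder, w=8) → cum 195
  mile 95 (Ashton, w=10) → cum 205
Optimal location: mile 23.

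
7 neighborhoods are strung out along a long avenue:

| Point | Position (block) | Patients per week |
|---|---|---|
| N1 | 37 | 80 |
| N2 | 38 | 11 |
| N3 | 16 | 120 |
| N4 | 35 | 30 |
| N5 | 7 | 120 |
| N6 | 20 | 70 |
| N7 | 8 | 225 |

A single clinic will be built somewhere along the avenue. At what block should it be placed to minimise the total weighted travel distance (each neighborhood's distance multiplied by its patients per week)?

x = 8

For a sum of weighted absolute distances on a line, the optimum is the weighted median (not the mean). Total weight W = 656; half-weight = 328.
Sort by position and accumulate weight:
  block 7 (N5, w=120) → cum 120
  block 8 (N7, w=225) → cum 345  ≥ 328 → median here
  block 16 (N3, w=120) → cum 465
  block 20 (N6, w=70) → cum 535
  block 35 (N4, w=30) → cum 565
  block 37 (N1, w=80) → cum 645
  block 38 (N2, w=11) → cum 656
Optimal location: block 8.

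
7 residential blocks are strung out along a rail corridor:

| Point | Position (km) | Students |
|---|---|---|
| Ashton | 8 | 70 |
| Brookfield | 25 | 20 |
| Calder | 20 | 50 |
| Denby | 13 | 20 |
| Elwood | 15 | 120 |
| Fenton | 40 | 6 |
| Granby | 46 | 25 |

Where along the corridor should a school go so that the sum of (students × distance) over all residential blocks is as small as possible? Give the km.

x = 15

For a sum of weighted absolute distances on a line, the optimum is the weighted median (not the mean). Total weight W = 311; half-weight = 155.5.
Sort by position and accumulate weight:
  km 8 (Ashton, w=70) → cum 70
  km 13 (Denby, w=20) → cum 90
  km 15 (Elwood, w=120) → cum 210  ≥ 155.5 → median here
  km 20 (Calder, w=50) → cum 260
  km 25 (Brookfield, w=20) → cum 280
  km 40 (Fenton, w=6) → cum 286
  km 46 (Granby, w=25) → cum 311
Optimal location: km 15.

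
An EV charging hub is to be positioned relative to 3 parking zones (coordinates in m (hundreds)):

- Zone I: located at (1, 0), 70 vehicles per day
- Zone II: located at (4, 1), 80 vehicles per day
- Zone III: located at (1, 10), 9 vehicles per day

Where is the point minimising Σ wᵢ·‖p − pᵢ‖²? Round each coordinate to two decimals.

(2.51, 1.07)

The minimiser of Σwᵢ‖p−pᵢ‖² is the weighted centroid p* = (Σwᵢpᵢ)/(Σwᵢ).
Σwᵢ = 159.
Σwᵢxᵢ = 70·1 + 80·4 + 9·1 = 399.
Σwᵢyᵢ = 70·0 + 80·1 + 9·10 = 170.
x* = 399/159 = 2.51, y* = 170/159 = 1.07.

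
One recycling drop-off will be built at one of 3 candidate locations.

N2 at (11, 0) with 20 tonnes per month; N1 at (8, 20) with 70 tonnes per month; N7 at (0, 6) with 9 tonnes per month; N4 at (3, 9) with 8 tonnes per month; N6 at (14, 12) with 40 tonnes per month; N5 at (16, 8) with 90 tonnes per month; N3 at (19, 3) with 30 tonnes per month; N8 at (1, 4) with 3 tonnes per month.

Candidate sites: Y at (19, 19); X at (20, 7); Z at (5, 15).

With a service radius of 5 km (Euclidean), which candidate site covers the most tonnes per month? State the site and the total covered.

Coverage radius r = 5 km; a point is covered iff (Δx)²+(Δy)² ≤ 5² = 25.
  Y (19, 19): covers {none} → 0
  X (20, 7): covers {N5, N3} → 120
  Z (5, 15): covers {none} → 0
Maximum coverage at X: 120 tonnes per month.

X, covering 120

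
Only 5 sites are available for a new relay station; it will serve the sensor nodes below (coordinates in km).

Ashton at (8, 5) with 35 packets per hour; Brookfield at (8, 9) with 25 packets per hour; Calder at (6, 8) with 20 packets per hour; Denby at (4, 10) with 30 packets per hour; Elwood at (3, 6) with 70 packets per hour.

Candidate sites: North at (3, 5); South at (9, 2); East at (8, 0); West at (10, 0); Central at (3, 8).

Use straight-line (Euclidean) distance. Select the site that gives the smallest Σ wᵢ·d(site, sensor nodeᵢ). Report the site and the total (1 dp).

Central, total 598.6 km

Total weighted distance at each candidate:
  North (3, 5): total = 642.9
  South (9, 2): total = 1209.4
  East (8, 0): total = 1434.8
  West (10, 0): total = 1593.1
  Central (3, 8): total = 598.6
Minimum is at Central with total 598.6 km.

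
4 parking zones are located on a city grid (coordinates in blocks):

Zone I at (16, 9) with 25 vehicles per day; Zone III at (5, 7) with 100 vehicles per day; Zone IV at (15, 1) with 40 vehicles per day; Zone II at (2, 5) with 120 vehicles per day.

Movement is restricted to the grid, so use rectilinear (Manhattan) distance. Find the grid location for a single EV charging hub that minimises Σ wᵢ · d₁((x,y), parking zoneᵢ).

(5, 5)

Manhattan distance separates: Σwᵢ(|x−xᵢ|+|y−yᵢ|) = Σwᵢ|x−xᵢ| + Σwᵢ|y−yᵢ|, so x and y are optimised independently as 1-D weighted medians.
Total weight W = 285; half = 142.5.
x-coordinate, sorted with cumulative weight:
  x=2 (Zone II, w=120) cum 120
  x=5 (Zone III, w=100) cum 220  ← median
  x=15 (Zone IV, w=40) cum 260
  x=16 (Zone I, w=25) cum 285
⇒ x* = 5
y-coordinate, sorted with cumulative weight:
  y=1 (Zone IV, w=40) cum 40
  y=5 (Zone II, w=120) cum 160  ← median
  y=7 (Zone III, w=100) cum 260
  y=9 (Zone I, w=25) cum 285
⇒ y* = 5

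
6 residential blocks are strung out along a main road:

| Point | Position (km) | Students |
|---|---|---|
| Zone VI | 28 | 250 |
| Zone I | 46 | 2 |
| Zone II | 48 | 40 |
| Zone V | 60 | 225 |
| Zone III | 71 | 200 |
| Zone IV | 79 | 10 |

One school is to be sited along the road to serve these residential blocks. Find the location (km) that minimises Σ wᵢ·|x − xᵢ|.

For a sum of weighted absolute distances on a line, the optimum is the weighted median (not the mean). Total weight W = 727; half-weight = 363.5.
Sort by position and accumulate weight:
  km 28 (Zone VI, w=250) → cum 250
  km 46 (Zone I, w=2) → cum 252
  km 48 (Zone II, w=40) → cum 292
  km 60 (Zone V, w=225) → cum 517  ≥ 363.5 → median here
  km 71 (Zone III, w=200) → cum 717
  km 79 (Zone IV, w=10) → cum 727
Optimal location: km 60.

x = 60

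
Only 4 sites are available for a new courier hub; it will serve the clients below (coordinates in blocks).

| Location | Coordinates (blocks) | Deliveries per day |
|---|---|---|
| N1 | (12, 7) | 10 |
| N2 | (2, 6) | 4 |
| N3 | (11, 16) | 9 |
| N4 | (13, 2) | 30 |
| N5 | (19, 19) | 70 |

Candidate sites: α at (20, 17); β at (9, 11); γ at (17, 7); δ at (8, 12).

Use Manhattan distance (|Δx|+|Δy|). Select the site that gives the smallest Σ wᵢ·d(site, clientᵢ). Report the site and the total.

α, total 1256 blocks

Total weighted distance at each candidate:
  α (20, 17): total = 1256
  β (9, 11): total = 1831
  γ (17, 7): total = 1499
  δ (8, 12): total = 1911
Minimum is at α with total 1256 blocks.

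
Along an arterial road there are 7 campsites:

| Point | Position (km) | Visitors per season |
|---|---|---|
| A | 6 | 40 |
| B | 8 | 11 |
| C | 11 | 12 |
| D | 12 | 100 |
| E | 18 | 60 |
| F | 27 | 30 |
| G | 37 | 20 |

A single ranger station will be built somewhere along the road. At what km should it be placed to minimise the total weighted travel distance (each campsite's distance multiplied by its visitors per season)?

x = 12

For a sum of weighted absolute distances on a line, the optimum is the weighted median (not the mean). Total weight W = 273; half-weight = 136.5.
Sort by position and accumulate weight:
  km 6 (A, w=40) → cum 40
  km 8 (B, w=11) → cum 51
  km 11 (C, w=12) → cum 63
  km 12 (D, w=100) → cum 163  ≥ 136.5 → median here
  km 18 (E, w=60) → cum 223
  km 27 (F, w=30) → cum 253
  km 37 (G, w=20) → cum 273
Optimal location: km 12.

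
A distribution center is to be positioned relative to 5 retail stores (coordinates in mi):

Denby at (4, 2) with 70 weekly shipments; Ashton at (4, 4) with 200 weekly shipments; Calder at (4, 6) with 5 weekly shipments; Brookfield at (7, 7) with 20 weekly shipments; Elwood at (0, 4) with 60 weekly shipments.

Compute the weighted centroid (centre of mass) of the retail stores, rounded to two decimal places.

(3.49, 3.80)

The minimiser of Σwᵢ‖p−pᵢ‖² is the weighted centroid p* = (Σwᵢpᵢ)/(Σwᵢ).
Σwᵢ = 355.
Σwᵢxᵢ = 70·4 + 200·4 + 5·4 + 20·7 + 60·0 = 1240.
Σwᵢyᵢ = 70·2 + 200·4 + 5·6 + 20·7 + 60·4 = 1350.
x* = 1240/355 = 3.49, y* = 1350/355 = 3.80.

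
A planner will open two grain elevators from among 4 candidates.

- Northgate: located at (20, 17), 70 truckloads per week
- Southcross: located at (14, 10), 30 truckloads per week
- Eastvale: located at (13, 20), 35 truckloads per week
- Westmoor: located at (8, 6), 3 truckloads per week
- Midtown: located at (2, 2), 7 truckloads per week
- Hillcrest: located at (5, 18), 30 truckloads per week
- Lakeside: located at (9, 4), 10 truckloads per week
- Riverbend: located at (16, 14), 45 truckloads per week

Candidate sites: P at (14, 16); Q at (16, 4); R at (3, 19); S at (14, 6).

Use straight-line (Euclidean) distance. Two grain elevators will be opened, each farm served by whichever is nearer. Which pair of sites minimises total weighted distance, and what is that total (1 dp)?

Evaluate every pair (each demand assigned to the nearer of the two):
  {P, R}: total = 1228.7
  {P, S}: total = 1254.4
  {P, Q}: total = 1347.7
  {R, S}: total = 1947.4
  {Q, R}: total = 2204.4
  {Q, S}: total = 2469.8
Best pair: {P, R} with total 1228.7.

{P, R}, total 1228.7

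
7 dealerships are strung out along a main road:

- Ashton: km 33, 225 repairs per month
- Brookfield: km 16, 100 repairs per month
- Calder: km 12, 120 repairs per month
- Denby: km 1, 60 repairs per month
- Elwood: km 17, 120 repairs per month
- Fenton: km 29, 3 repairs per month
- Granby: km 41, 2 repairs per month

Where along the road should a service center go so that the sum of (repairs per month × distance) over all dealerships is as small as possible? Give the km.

For a sum of weighted absolute distances on a line, the optimum is the weighted median (not the mean). Total weight W = 630; half-weight = 315.
Sort by position and accumulate weight:
  km 1 (Denby, w=60) → cum 60
  km 12 (Calder, w=120) → cum 180
  km 16 (Brookfield, w=100) → cum 280
  km 17 (Elwood, w=120) → cum 400  ≥ 315 → median here
  km 29 (Fenton, w=3) → cum 403
  km 33 (Ashton, w=225) → cum 628
  km 41 (Granby, w=2) → cum 630
Optimal location: km 17.

x = 17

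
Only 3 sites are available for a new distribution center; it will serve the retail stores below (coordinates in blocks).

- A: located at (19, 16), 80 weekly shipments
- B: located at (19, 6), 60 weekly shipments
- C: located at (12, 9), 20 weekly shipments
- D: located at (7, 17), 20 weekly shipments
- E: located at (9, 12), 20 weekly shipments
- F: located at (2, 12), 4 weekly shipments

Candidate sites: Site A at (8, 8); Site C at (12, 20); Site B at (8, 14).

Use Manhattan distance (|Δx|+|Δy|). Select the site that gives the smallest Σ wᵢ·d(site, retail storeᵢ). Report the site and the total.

Total weighted distance at each candidate:
  Site A (8, 8): total = 2740
  Site C (12, 20): total = 2812
  Site B (8, 14): total = 2532
Minimum is at Site B with total 2532 blocks.

Site B, total 2532 blocks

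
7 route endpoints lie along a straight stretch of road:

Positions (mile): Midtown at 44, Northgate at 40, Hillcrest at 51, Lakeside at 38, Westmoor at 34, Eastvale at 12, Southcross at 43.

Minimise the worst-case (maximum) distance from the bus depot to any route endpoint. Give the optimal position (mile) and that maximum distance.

The 1-center on a line is the midpoint of the two extreme points: leftmost at 12, rightmost at 51.
Optimal location = (12 + 51)/2 = 31.5; maximum distance = (51 − 12)/2 = 19.5.

location 31.5, max distance 19.5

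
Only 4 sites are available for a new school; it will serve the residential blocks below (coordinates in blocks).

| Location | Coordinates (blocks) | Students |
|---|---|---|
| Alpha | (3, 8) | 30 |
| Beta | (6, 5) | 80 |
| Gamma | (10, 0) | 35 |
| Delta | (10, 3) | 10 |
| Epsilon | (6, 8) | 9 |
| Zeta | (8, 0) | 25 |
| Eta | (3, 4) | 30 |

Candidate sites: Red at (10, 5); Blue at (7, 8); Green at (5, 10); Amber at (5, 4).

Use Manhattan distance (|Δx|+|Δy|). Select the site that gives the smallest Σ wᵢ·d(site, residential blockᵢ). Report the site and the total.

Total weighted distance at each candidate:
  Red (10, 5): total = 1293
  Blue (7, 8): total = 1379
  Green (5, 10): total = 1837
  Amber (5, 4): total = 995
Minimum is at Amber with total 995 blocks.

Amber, total 995 blocks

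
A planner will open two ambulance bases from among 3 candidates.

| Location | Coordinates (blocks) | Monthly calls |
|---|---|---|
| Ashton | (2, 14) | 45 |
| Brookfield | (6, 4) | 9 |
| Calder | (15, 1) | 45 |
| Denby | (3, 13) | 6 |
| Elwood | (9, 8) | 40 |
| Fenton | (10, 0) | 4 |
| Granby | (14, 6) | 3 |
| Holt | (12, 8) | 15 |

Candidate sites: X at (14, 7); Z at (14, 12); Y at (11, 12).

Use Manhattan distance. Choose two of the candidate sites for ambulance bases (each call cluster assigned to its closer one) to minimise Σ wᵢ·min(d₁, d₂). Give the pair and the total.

{X, Y}, total 1295

Evaluate every pair (each demand assigned to the nearer of the two):
  {X, Y}: total = 1295
  {X, Z}: total = 1448
  {Z, Y}: total = 1591
Best pair: {X, Y} with total 1295.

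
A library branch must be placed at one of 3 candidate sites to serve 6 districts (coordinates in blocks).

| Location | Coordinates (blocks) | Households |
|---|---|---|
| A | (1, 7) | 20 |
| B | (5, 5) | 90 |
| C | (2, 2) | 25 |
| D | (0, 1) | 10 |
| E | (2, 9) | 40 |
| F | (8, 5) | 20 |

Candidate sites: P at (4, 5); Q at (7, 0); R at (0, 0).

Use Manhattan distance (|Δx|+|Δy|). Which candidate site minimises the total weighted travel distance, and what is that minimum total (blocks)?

Total weighted distance at each candidate:
  P (4, 5): total = 715
  Q (7, 0): total = 1825
  R (0, 0): total = 1870
Minimum is at P with total 715 blocks.

P, total 715 blocks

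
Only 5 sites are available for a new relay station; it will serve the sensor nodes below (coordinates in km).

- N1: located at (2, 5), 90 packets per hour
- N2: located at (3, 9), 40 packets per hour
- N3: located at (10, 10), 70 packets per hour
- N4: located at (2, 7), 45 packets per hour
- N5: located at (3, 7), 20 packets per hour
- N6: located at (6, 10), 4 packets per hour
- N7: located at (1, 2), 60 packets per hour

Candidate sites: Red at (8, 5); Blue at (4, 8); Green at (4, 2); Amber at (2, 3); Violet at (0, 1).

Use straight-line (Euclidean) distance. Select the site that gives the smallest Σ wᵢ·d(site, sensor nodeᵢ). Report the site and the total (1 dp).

Blue, total 1366.5 km

Total weighted distance at each candidate:
  Red (8, 5): total = 2043.9
  Blue (4, 8): total = 1366.5
  Green (4, 2): total = 1864.6
  Amber (2, 3): total = 1547.0
  Violet (0, 1): total = 2232.9
Minimum is at Blue with total 1366.5 km.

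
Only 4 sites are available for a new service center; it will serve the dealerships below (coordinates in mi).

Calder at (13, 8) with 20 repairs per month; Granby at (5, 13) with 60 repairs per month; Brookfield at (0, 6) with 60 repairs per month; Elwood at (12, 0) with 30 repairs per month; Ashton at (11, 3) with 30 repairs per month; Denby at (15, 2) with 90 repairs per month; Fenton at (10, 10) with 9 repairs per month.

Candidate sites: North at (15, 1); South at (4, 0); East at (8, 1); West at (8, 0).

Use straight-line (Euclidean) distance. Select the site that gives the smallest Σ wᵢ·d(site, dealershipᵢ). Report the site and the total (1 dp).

East, total 2431.5 mi

Total weighted distance at each candidate:
  North (15, 1): total = 2443.2
  South (4, 0): total = 3035.5
  East (8, 1): total = 2431.5
  West (8, 0): total = 2583.5
Minimum is at East with total 2431.5 mi.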